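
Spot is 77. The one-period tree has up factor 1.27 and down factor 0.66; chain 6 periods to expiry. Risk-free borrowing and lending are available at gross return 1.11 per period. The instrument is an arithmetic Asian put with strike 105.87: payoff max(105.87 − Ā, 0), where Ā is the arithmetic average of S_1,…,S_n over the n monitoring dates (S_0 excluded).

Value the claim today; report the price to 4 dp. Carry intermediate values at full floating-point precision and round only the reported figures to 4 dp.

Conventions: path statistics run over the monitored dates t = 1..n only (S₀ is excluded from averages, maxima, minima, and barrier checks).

With p* = (R−d)/(u−d) = 0.7377, sum probability × payoff across the paths and divide by R^6.
Enumerate all 2^6 = 64 price paths (U = up ×1.27, D = down ×0.66); each path with k up-moves has probability p*^k·(1−p*)^(6−k).
DDDDDD: Ā=22.8527, payoff=83.0173, prob=0.000326
UDDDDD: Ā=43.9742, payoff=61.8958, prob=0.000916
DUDDDD: Ā=36.1458, payoff=69.7242, prob=0.000916
UUDDDD: Ā=69.5533, payoff=36.3167, prob=0.002576
DDUDDD: Ā=30.9791, payoff=74.8909, prob=0.000916
UDUDDD: Ā=59.6113, payoff=46.2587, prob=0.002576
DUUDDD: Ā=51.7830, payoff=54.0870, prob=0.002576
UUUDDD: Ā=99.6430, payoff=6.2270, prob=0.007245
DDDUDD: Ā=27.5691, payoff=78.3009, prob=0.000916
UDDUDD: Ā=53.0496, payoff=52.8204, prob=0.002576
DUDUDD: Ā=45.2213, payoff=60.6487, prob=0.002576
UUDUDD: Ā=87.0167, payoff=18.8533, prob=0.007245
DDUUDD: Ā=40.0546, payoff=65.8154, prob=0.002576
UDUUDD: Ā=77.0747, payoff=28.7953, prob=0.007245
DUUUDD: Ā=69.2464, payoff=36.6236, prob=0.007245
UUUUDD: Ā=133.2469, payoff=0.0000, prob=0.020376
DDDDUD: Ā=25.3185, payoff=80.5515, prob=0.000916
UDDDUD: Ā=48.7189, payoff=57.1511, prob=0.002576
DUDDUD: Ā=40.8906, payoff=64.9794, prob=0.002576
UUDDUD: Ā=78.6834, payoff=27.1866, prob=0.007245
DDUDUD: Ā=35.7239, payoff=70.1461, prob=0.002576
UDUDUD: Ā=68.7414, payoff=37.1286, prob=0.007245
DUUDUD: Ā=60.9130, payoff=44.9570, prob=0.007245
UUUDUD: Ā=117.2115, payoff=0.0000, prob=0.020376
DDDUUD: Ā=32.3138, payoff=73.5562, prob=0.002576
UDDUUD: Ā=62.1797, payoff=43.6903, prob=0.007245
DUDUUD: Ā=54.3513, payoff=51.5187, prob=0.007245
UUDUUD: Ā=104.5851, payoff=1.2849, prob=0.020376
DDUUUD: Ā=49.1846, payoff=56.6854, prob=0.007245
UDUUUD: Ā=94.6432, payoff=11.2268, prob=0.020376
DUUUUD: Ā=86.8148, payoff=19.0552, prob=0.020376
UUUUUD: Ā=167.0528, payoff=0.0000, prob=0.057306
DDDDDU: Ā=23.8331, payoff=82.0369, prob=0.000916
UDDDDU: Ā=45.8606, payoff=60.0094, prob=0.002576
DUDDDU: Ā=38.0323, payoff=67.8377, prob=0.002576
UUDDDU: Ā=73.1833, payoff=32.6867, prob=0.007245
DDUDDU: Ā=32.8656, payoff=73.0044, prob=0.002576
UDUDDU: Ā=63.2414, payoff=42.6286, prob=0.007245
DUUDDU: Ā=55.4130, payoff=50.4570, prob=0.007245
UUUDDU: Ā=106.6281, payoff=0.0000, prob=0.020376
DDDUDU: Ā=29.4556, payoff=76.4144, prob=0.002576
UDDUDU: Ā=56.6796, payoff=49.1904, prob=0.007245
DUDUDU: Ā=48.8513, payoff=57.0187, prob=0.007245
UUDUDU: Ā=94.0018, payoff=11.8682, prob=0.020376
DDUUDU: Ā=43.6846, payoff=62.1854, prob=0.007245
UDUUDU: Ā=84.0598, payoff=21.8102, prob=0.020376
DUUUDU: Ā=76.2314, payoff=29.6386, prob=0.020376
UUUUDU: Ā=146.6878, payoff=0.0000, prob=0.057306
DDDDUU: Ā=27.2049, payoff=78.6651, prob=0.002576
UDDDUU: Ā=52.3489, payoff=53.5211, prob=0.007245
DUDDUU: Ā=44.5206, payoff=61.3494, prob=0.007245
UUDDUU: Ā=85.6684, payoff=20.2016, prob=0.020376
DDUDUU: Ā=39.3539, payoff=66.5161, prob=0.007245
UDUDUU: Ā=75.7264, payoff=30.1436, prob=0.020376
DUUDUU: Ā=67.8981, payoff=37.9719, prob=0.020376
UUUDUU: Ā=130.6524, payoff=0.0000, prob=0.057306
DDDUUU: Ā=35.9439, payoff=69.9261, prob=0.007245
UDDUUU: Ā=69.1647, payoff=36.7053, prob=0.020376
DUDUUU: Ā=61.3364, payoff=44.5336, prob=0.020376
UUDUUU: Ā=118.0260, payoff=0.0000, prob=0.057306
DDUUUU: Ā=56.1697, payoff=49.7003, prob=0.020376
UDUUUU: Ā=108.0841, payoff=0.0000, prob=0.057306
DUUUUU: Ā=100.2557, payoff=5.6143, prob=0.057306
UUUUUU: Ā=192.9163, payoff=0.0000, prob=0.161174
Price = Σ prob·payoff / R^6 = 16.074285 / 1.870415 = 8.5940

price = 8.5940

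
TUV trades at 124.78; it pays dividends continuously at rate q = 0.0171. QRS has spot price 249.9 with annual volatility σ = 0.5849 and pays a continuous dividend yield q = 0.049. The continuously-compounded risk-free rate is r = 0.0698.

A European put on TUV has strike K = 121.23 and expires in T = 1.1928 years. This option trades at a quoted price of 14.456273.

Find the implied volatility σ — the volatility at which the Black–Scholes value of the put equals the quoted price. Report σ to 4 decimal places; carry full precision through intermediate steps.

sigma = 0.3828

At σ = 0.3828 the Black–Scholes value reproduces the quote:
σ√T = 0.3828·√1.1928 = 0.418076
d₁ = (ln(S/K) + (r−q+σ²/2)T) / (σ√T) = (ln(124.78/121.23) + (0.0698−0.0171+0.3828²/2)·1.1928) / 0.418076 = (0.028863 + 0.150255) / 0.418076 = 0.428432
d₂ = d₁ − σ√T = 0.428432 − 0.418076 = 0.010355
e^{−rT} = 0.920114
e^{−qT} = 0.979810
N(−d₁) = 0.334168,  N(−d₂) = 0.495869
V = K·e^{−rT}·N(−d₂) − S·e^{−qT}·N(−d₁) = 55.311931 − 40.855659 = 14.456273 (the quoted price), and the Black–Scholes price is strictly increasing in σ, so σ is unique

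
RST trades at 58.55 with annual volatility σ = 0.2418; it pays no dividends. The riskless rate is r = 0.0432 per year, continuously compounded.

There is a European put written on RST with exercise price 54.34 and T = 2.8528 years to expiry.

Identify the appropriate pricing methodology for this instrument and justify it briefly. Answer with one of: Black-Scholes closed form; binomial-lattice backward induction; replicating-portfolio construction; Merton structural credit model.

framework: Black-Scholes closed form

Key observation: the strike-54.34 put on RST is European-exercise on a continuously-modelled lognormal underlying, so its value is a single closed-form evaluation.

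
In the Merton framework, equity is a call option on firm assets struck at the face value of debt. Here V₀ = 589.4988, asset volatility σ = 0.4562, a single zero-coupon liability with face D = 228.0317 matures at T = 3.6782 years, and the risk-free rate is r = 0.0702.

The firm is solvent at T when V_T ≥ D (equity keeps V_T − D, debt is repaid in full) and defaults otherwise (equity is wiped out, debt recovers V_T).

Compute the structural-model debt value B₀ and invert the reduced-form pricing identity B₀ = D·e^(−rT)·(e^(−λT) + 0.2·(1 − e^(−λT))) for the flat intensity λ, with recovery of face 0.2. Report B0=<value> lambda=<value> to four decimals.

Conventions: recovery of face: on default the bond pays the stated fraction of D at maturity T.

B0=166.0551 lambda=0.0202

Apply the equity-as-call identities (strike 228.0317, horizon 3.6782 years):
d₁ = [ln(V₀/D) + (r + σ²/2)T] / (σ√T)
   = [ln(589.4988/228.0317) + (0.0702 + 0.5·0.4562²)·3.6782] / (0.4562·√3.6782)
   = [0.949788 + 0.640960] / 0.874929 = 1.818145
d₂ = d₁ − σ√T = 1.818145 − 0.874929 = 0.943216
N(d₁) = 0.965479,  N(d₂) = 0.827215,  e^(−rT) = 0.772433
E₀ = V₀·N(d₁) − D·e^(−rT)·N(d₂)
   = 589.4988·0.965479 − 228.0317·0.772433·0.827215 = 423.443720
B₀ = V₀ − E₀ = 589.4988 − 423.443720 = 166.055080
e^(−λT) = (B₀·e^(rT)/D − 0.2)/(1 − 0.2) = (166.0551·1.294610/228.0317 − 0.2)/0.8 = 0.92843607
λ = −ln(0.92843607)/3.6782 = 0.020188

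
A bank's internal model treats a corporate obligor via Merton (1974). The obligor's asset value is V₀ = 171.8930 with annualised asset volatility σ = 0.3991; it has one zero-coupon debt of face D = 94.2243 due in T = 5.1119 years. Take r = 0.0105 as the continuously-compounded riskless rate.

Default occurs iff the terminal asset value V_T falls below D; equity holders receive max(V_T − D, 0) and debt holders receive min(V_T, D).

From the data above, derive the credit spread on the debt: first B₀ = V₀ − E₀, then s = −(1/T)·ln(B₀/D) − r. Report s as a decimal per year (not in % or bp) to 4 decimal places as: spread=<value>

spread=0.0345

With assets at 171.8930 and a single debt payment of 94.2243 at 5.1119 years:
d₁ = [ln(V₀/D) + (r + σ²/2)T] / (σ√T)
   = [ln(171.8930/94.2243) + (0.0105 + 0.5·0.3991²)·5.1119] / (0.3991·√5.1119)
   = [0.601194 + 0.460789] / 0.902346 = 1.176914
d₂ = d₁ − σ√T = 1.176914 − 0.902346 = 0.274568
N(d₁) = 0.880385,  N(d₂) = 0.608176,  e^(−rT) = 0.947740
E₀ = V₀·N(d₁) − D·e^(−rT)·N(d₂)
   = 171.8930·0.880385 − 94.2243·0.947740·0.608176 = 97.021818
B₀ = V₀ − E₀ = 171.8930 − 97.021818 = 74.871182
spread = −(1/T)·ln(B₀/D) − r = −(1/5.1119)·ln(74.871182/94.2243) − 0.0105 = 0.03447526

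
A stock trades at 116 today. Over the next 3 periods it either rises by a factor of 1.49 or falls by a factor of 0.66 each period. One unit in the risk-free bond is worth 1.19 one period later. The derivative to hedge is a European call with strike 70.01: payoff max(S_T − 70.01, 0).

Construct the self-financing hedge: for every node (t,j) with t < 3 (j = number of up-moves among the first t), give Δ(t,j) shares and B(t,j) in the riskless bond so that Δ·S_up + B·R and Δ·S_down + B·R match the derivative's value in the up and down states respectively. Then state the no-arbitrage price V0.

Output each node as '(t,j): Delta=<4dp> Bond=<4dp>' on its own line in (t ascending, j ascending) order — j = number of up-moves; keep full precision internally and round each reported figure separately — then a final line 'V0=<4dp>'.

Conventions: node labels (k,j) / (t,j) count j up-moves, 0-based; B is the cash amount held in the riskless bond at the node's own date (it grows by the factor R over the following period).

Since d<R<u, set p* = (R−d)/(u−d) = 0.6386; price each node as the discounted p*-expectation of its children.
Expiry values: V(3,0)=0.0000, V(3,1)=5.2791, V(3,2)=99.9609, V(3,3)=313.7121
(2,0): S=50.5296. Δ = (V_up−V_dn)/(S_up−S_dn) = (5.2791−0.0000)/(75.2891−33.3495) = 0.1259. V = [p*·5.2791 + (1−p*)·0.0000]/1.19 = 2.8328. B = V − Δ·S = -3.5276.
(2,1): S=114.0744. Δ = (V_up−V_dn)/(S_up−S_dn) = (99.9609−5.2791)/(169.9709−75.2891) = 1.0000. V = [p*·99.9609 + (1−p*)·5.2791]/1.19 = 55.2425. B = V − Δ·S = -58.8319.
(2,2): S=257.5316. Δ = (V_up−V_dn)/(S_up−S_dn) = (313.7121−99.9609)/(383.7221−169.9709) = 1.0000. V = [p*·313.7121 + (1−p*)·99.9609]/1.19 = 198.6997. B = V − Δ·S = -58.8319.
(1,0): S=76.5600. Δ = (V_up−V_dn)/(S_up−S_dn) = (55.2425−2.8328)/(114.0744−50.5296) = 0.8248. V = [p*·55.2425 + (1−p*)·2.8328]/1.19 = 30.5035. B = V − Δ·S = -32.6407.
(1,1): S=172.8400. Δ = (V_up−V_dn)/(S_up−S_dn) = (198.6997−55.2425)/(257.5316−114.0744) = 1.0000. V = [p*·198.6997 + (1−p*)·55.2425]/1.19 = 123.4014. B = V − Δ·S = -49.4386.
(0,0): S=116.0000. Δ = (V_up−V_dn)/(S_up−S_dn) = (123.4014−30.5035)/(172.8400−76.5600) = 0.9649. V = [p*·123.4014 + (1−p*)·30.5035]/1.19 = 75.4822. B = V − Δ·S = -36.4429.
Check: Δ(0,0)·S0 + B(0,0) = 75.4822 = V0.

(0,0): Delta=0.9649 Bond=-36.4429
(1,0): Delta=0.8248 Bond=-32.6407
(1,1): Delta=1.0000 Bond=-49.4386
(2,0): Delta=0.1259 Bond=-3.5276
(2,1): Delta=1.0000 Bond=-58.8319
(2,2): Delta=1.0000 Bond=-58.8319
V0=75.4822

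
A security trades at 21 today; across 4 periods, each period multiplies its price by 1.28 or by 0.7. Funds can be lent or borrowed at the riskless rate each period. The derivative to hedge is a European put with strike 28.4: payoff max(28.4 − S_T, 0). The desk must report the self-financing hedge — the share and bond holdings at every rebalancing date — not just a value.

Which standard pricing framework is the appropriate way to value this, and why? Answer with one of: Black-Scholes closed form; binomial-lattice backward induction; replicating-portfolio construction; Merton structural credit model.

Key observation: the task asks for the hedge itself — share and bond holdings at every node of the 4-period tree on spot 21 with factors 1.28/0.7 — which is exactly what the replicating-portfolio construction produces.

framework: replicating-portfolio construction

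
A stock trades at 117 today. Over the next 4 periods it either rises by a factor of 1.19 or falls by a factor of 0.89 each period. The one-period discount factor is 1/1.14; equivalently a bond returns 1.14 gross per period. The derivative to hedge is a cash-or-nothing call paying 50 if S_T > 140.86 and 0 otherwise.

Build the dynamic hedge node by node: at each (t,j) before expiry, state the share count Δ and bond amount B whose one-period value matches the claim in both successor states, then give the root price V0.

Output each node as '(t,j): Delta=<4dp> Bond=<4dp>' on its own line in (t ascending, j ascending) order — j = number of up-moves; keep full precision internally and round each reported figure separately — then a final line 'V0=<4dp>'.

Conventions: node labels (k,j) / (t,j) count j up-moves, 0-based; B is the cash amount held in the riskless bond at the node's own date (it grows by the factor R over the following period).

(0,0): Delta=0.3339 Bond=-13.3629
(1,0): Delta=0.8553 Bond=-69.5283
(1,1): Delta=0.2559 Bond=-4.3748
(2,0): Delta=0.0000 Bond=0.0000
(2,1): Delta=0.9832 Bond=-95.1147
(2,2): Delta=0.1471 Bond=13.0382
(3,0): Delta=0.0000 Bond=0.0000
(3,1): Delta=0.0000 Bond=0.0000
(3,2): Delta=1.1303 Bond=-130.1170
(3,3): Delta=0.0000 Bond=43.8596
V0=25.6979

The replicating-portfolio and risk-neutral prices coincide; use p* = (1.14−0.89)/(1.19−0.89) = 0.8333 for the latter.
Expiry values: V(4,0)=0.0000, V(4,1)=0.0000, V(4,2)=0.0000, V(4,3)=50.0000, V(4,4)=50.0000
  t=3,j=0: stock 82.4814 → up 98.1528 (V=0.0000), down 73.4084 (V=0.0000). Price 0.0000; hedge Δ=0.0000, bond B=0.0000.
  t=3,j=1: stock 110.2841 → up 131.2381 (V=0.0000), down 98.1528 (V=0.0000). Price 0.0000; hedge Δ=0.0000, bond B=0.0000.
  t=3,j=2: stock 147.4585 → up 175.4756 (V=50.0000), down 131.2381 (V=0.0000). Price 36.5497; hedge Δ=1.1303, bond B=-130.1170.
  t=3,j=3: stock 197.1636 → up 234.6247 (V=50.0000), down 175.4756 (V=50.0000). Price 43.8596; hedge Δ=0.0000, bond B=43.8596.
  t=2,j=0: stock 92.6757 → up 110.2841 (V=0.0000), down 82.4814 (V=0.0000). Price 0.0000; hedge Δ=0.0000, bond B=0.0000.
  t=2,j=1: stock 123.9147 → up 147.4585 (V=36.5497), down 110.2841 (V=0.0000). Price 26.7176; hedge Δ=0.9832, bond B=-95.1147.
  t=2,j=2: stock 165.6837 → up 197.1636 (V=43.8596), down 147.4585 (V=36.5497). Price 37.4047; hedge Δ=0.1471, bond B=13.0382.
  t=1,j=0: stock 104.1300 → up 123.9147 (V=26.7176), down 92.6757 (V=0.0000). Price 19.5304; hedge Δ=0.8553, bond B=-69.5283.
  t=1,j=1: stock 139.2300 → up 165.6837 (V=37.4047), down 123.9147 (V=26.7176). Price 31.2487; hedge Δ=0.2559, bond B=-4.3748.
  t=0,j=0: stock 117.0000 → up 139.2300 (V=31.2487), down 104.1300 (V=19.5304). Price 25.6979; hedge Δ=0.3339, bond B=-13.3629.
Check: Δ(0,0)·S0 + B(0,0) = 25.6979 = V0.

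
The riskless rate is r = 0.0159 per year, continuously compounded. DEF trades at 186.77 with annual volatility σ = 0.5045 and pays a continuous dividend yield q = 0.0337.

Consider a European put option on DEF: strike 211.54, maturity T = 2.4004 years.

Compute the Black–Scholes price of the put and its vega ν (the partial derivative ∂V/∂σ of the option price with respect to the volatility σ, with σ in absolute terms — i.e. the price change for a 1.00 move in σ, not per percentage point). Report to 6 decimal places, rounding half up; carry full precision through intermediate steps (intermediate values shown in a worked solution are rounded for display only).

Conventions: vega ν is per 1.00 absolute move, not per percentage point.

price = 74.061421
ν = 104.818485

σ√T = 0.5045·√2.4004 = 0.781633
d₁ = (ln(S/K) + (r−q+σ²/2)T) / (σ√T) = (ln(186.77/211.54) + (0.0159−0.0337+0.5045²/2)·2.4004) / 0.781633 = (-0.124536 + 0.262748) / 0.781633 = 0.176824
d₂ = d₁ − σ√T = 0.176824 − 0.781633 = -0.604809
e^{−rT} = 0.962553
e^{−qT} = 0.922292
N(−d₁) = 0.429823,  N(−d₂) = 0.727347
Put price V = K·e^{−rT}·N(−d₂) − S·e^{−qT}·N(−d₁) = 148.101233 − 74.039811 = 74.061421
φ(d₁) = (1/√(2π))·e^{−d₁²/2} = 0.392754
ν = S·e^{−qT}·φ(d₁)·√T = 104.818485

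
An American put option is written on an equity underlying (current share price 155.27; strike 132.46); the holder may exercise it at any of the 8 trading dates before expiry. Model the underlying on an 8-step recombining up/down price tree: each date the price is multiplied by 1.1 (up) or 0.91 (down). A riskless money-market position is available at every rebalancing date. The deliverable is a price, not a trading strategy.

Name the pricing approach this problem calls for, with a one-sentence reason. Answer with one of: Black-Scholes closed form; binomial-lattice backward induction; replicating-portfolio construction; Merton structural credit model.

framework: binomial-lattice backward induction

Key observation: an American put (K = 132.46, S₀ = 155.27) on a 8-date tree has no closed form — the optimal stopping decision is embedded and must be resolved recursively from expiry.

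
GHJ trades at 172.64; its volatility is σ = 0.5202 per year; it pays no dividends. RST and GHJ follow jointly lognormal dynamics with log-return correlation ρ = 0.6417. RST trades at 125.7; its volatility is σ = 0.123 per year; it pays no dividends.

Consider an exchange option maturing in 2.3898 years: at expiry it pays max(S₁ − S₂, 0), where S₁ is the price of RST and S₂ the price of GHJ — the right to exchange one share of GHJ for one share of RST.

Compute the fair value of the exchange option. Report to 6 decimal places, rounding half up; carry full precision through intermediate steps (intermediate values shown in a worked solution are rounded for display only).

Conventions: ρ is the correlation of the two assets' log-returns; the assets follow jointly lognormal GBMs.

σ_eff = √(σ₁² + σ₂² − 2ρσ₁σ₂) = √(0.123² + 0.5202² − 2·0.6417·0.123·0.5202) = 0.451242
d₁ = (ln(S₁/S₂) + (q₂ − q₁ + σ_eff²/2)T) / (σ_eff√T) = (ln(125.7/172.64) + (0.0 − 0.0 + 0.101810)·2.3898) / 0.697574 = -0.106090
d₂ = d₁ − σ_eff√T = -0.106090 − 0.697574 = -0.803664
N(d₁) = 0.457755,  N(d₂) = 0.210796
V = S₁·e^{−q₁T}·N(d₁) − S₂·e^{−q₂T}·N(d₂) = 57.539849 − 36.391737 = 21.148112
Key observation: the rate r is irrelevant here: denominating values in GHJ turns the exchange into a ratio option on S₁/S₂, and discounting at r drops out.

exchange price = 21.148112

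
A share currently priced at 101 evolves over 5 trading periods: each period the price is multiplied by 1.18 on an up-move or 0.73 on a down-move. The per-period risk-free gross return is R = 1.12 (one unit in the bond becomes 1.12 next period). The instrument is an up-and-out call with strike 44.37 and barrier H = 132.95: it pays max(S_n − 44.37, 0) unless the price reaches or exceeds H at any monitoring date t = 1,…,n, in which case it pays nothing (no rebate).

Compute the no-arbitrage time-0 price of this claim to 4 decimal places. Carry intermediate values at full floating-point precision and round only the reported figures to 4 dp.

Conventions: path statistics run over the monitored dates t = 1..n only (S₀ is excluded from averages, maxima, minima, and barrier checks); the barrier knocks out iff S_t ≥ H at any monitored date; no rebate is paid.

price = 2.1194

No-arbitrage gives p* = (R−d)/(u−d) = 0.8667: enumerate every path, weight its payoff by its p*-probability, and discount by R^5.
Enumerate all 2^5 = 32 price paths (U = up ×1.18, D = down ×0.73); each path with k up-moves has probability p*^k·(1−p*)^(5−k).
DDDDD: M=73.7300, payoff=0.0000, prob=0.000042
UDDDD: M=119.1800, payoff=0.0000, prob=0.000274
DUDDD: M=87.0014, payoff=0.0000, prob=0.000274
UUDDD: M=140.6324, payoff=0.0000, prob=0.001780
DDUDD: M=73.7300, payoff=0.0000, prob=0.000274
UDUDD: M=119.1800, payoff=10.3384, prob=0.001780
DUUDD: M=102.6617, payoff=10.3384, prob=0.001780
UUUDD: M=165.9462, payoff=0.0000, prob=0.011573
DDDUD: M=73.7300, payoff=0.0000, prob=0.000274
UDDUD: M=119.1800, payoff=10.3384, prob=0.001780
DUDUD: M=87.0014, payoff=10.3384, prob=0.001780
UUDUD: M=140.6324, payoff=0.0000, prob=0.011573
DDUUD: M=74.9430, payoff=10.3384, prob=0.001780
UDUUD: M=121.1407, payoff=44.0627, prob=0.011573
DUUUD: M=121.1407, payoff=44.0627, prob=0.011573
UUUUD: M=195.8166, payoff=0.0000, prob=0.075222
DDDDU: M=73.7300, payoff=0.0000, prob=0.000274
UDDDU: M=119.1800, payoff=10.3384, prob=0.001780
DUDDU: M=87.0014, payoff=10.3384, prob=0.001780
UUDDU: M=140.6324, payoff=0.0000, prob=0.011573
DDUDU: M=73.7300, payoff=10.3384, prob=0.001780
UDUDU: M=119.1800, payoff=44.0627, prob=0.011573
DUUDU: M=102.6617, payoff=44.0627, prob=0.011573
UUUDU: M=165.9462, payoff=0.0000, prob=0.075222
DDDUU: M=73.7300, payoff=10.3384, prob=0.001780
UDDUU: M=119.1800, payoff=44.0627, prob=0.011573
DUDUU: M=88.4327, payoff=44.0627, prob=0.011573
UUDUU: M=142.9461, payoff=0.0000, prob=0.075222
DDUUU: M=88.4327, payoff=44.0627, prob=0.011573
UDUUU: M=142.9461, payoff=0.0000, prob=0.075222
DUUUU: M=142.9461, payoff=0.0000, prob=0.075222
UUUUU: M=231.0635, payoff=0.0000, prob=0.488946
Price = Σ prob·payoff / R^5 = 3.735126 / 1.762342 = 2.1194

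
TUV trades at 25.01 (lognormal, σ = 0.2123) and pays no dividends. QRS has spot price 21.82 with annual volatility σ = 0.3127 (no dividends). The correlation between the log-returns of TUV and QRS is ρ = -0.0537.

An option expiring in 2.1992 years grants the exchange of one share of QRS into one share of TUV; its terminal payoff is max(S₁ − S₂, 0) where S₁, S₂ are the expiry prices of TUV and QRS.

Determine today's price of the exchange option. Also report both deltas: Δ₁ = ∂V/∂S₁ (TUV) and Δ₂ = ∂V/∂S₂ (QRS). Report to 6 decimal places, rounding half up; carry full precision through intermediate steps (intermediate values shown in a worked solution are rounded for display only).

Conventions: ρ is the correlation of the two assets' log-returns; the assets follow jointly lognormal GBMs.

σ_eff = √(σ₁² + σ₂² − 2ρσ₁σ₂) = √(0.2123² + 0.3127² − 2·-0.0537·0.2123·0.3127) = 0.387276
d₁ = (ln(S₁/S₂) + (q₂ − q₁ + σ_eff²/2)T) / (σ_eff√T) = (ln(25.01/21.82) + (0.0 − 0.0 + 0.074991)·2.1992) / 0.574318 = 0.524743
d₂ = d₁ − σ_eff√T = 0.524743 − 0.574318 = -0.049575
N(d₁) = 0.700119,  N(d₂) = 0.480230
V = S₁·e^{−q₁T}·N(d₁) − S₂·e^{−q₂T}·N(d₂) = 17.509978 − 10.478628 = 7.031350
Key observation: pricing in QRS-units makes this a unit-strike call on the ratio S₁/S₂ — the risk-free rate cancels and cannot affect the value.
Δ₁ = e^{−q₁T}·N(d₁) = 0.700119;  Δ₂ = −e^{−q₂T}·N(d₂) = -0.480230

exchange price = 7.031350
Δ1 = 0.700119
Δ2 = -0.480230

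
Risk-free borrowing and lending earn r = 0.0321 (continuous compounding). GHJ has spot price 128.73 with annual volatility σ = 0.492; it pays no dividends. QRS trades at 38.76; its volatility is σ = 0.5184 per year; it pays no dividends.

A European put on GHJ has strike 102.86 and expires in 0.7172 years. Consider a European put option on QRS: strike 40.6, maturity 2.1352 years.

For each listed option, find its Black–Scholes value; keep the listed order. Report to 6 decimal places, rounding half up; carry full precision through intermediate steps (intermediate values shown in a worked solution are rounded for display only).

[GHJ put K=102.86]
σ√T = 0.492·√0.7172 = 0.416663
d₁ = (ln(S/K) + (r+σ²/2)T) / (σ√T) = (ln(128.73/102.86) + (0.0321+0.492²/2)·0.7172) / 0.416663 = (0.224348 + 0.109826) / 0.416663 = 0.802026
d₂ = d₁ − σ√T = 0.802026 − 0.416663 = 0.385362
e^{−rT} = 0.977241
N(−d₁) = 0.211269,  N(−d₂) = 0.349985
price = K·e^{−rT}·N(−d₂) − S·N(−d₁) = 35.180092 − 27.196669 = 7.983423
[QRS put K=40.6]
σ√T = 0.5184·√2.1352 = 0.757503
d₁ = (ln(S/K) + (r+σ²/2)T) / (σ√T) = (ln(38.76/40.6) + (0.0321+0.5184²/2)·2.1352) / 0.757503 = (-0.046379 + 0.355445) / 0.757503 = 0.408006
d₂ = d₁ − σ√T = 0.408006 − 0.757503 = -0.349497
e^{−rT} = 0.933756
N(−d₁) = 0.341635,  N(−d₂) = 0.636642
price = K·e^{−rT}·N(−d₂) − S·N(−d₁) = 24.135407 − 13.241754 = 10.893652

price(GHJ put K=102.86) = 7.983423
price(QRS put K=40.6) = 10.893652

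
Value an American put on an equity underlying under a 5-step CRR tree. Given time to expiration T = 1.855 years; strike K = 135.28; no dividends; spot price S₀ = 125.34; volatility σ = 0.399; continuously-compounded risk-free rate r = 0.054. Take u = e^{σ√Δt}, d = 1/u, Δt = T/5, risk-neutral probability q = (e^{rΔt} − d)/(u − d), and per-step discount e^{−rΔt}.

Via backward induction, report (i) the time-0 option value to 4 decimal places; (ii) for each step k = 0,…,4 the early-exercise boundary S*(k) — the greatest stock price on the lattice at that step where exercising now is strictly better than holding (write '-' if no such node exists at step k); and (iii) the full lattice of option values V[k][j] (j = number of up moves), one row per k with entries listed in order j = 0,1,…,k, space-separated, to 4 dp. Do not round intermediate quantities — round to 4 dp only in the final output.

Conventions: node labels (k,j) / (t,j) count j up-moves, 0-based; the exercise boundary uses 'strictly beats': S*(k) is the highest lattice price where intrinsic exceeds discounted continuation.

price = 27.7143
boundary = - - 77.0897 60.4575 77.0897
tree:
27.7143
40.9717 14.5626
58.1903 24.1000 4.8751
74.8225 38.4844 9.5790 0.0000
87.8664 58.1903 18.8216 0.0000 0.0000
98.0959 74.8225 36.9824 0.0000 0.0000 0.0000

Δt=0.37100, u=1.27511, d=0.78425, q=0.48077, disc=e^(-rΔt)=0.98017
k=5 terminal: V=max(K-S,0) → 98.0959 74.8225 36.9824 0.0000 0.0000 0.0000
k=4: j=0 S=47.4136 intr=87.8664 cont=85.1831 V=87.8664[EX]; j=1 S=77.0897 intr=58.1903 cont=55.5070 V=58.1903[EX]; j=2 S=125.3400 intr=9.9400 cont=18.8216 V=18.8216[hold]; j=3 S=203.7900 intr=0.0000 cont=0.0000 V=0.0000[hold]; j=4 S=331.3416 intr=0.0000 cont=0.0000 V=0.0000[hold]  S*(4)=77.0897
k=3: j=0 S=60.4575 intr=74.8225 cont=72.1393 V=74.8225[EX]; j=1 S=98.2976 intr=36.9824 cont=38.4844 V=38.4844[hold]; j=2 S=159.8219 intr=0.0000 cont=9.5790 V=9.5790[hold]; j=3 S=259.8540 intr=0.0000 cont=0.0000 V=0.0000[hold]  S*(3)=60.4575
k=2: j=0 S=77.0897 intr=58.1903 cont=56.2149 V=58.1903[EX]; j=1 S=125.3400 intr=9.9400 cont=24.1000 V=24.1000[hold]; j=2 S=203.7900 intr=0.0000 cont=4.8751 V=4.8751[hold]  S*(2)=77.0897
k=1: j=0 S=98.2976 intr=36.9824 cont=40.9717 V=40.9717[hold]; j=1 S=159.8219 intr=0.0000 cont=14.5626 V=14.5626[hold]  S*(1)=-
k=0: j=0 S=125.3400 intr=9.9400 cont=27.7143 V=27.7143[hold]  S*(0)=-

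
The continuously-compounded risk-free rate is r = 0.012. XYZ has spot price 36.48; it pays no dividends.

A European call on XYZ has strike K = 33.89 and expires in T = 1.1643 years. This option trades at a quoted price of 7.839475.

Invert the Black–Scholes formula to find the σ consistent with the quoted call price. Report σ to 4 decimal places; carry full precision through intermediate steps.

sigma = 0.4151

At σ = 0.4151 the Black–Scholes value reproduces the quote:
σ√T = 0.4151·√1.1643 = 0.447904
d₁ = (ln(S/K) + (r+σ²/2)T) / (σ√T) = (ln(36.48/33.89) + (0.012+0.4151²/2)·1.1643) / 0.447904 = (0.073644 + 0.114281) / 0.447904 = 0.419565
d₂ = d₁ − σ√T = 0.419565 − 0.447904 = -0.028339
e^{−rT} = 0.986126
N(d₁) = 0.662598,  N(d₂) = 0.488696
V = S·N(d₁) − K·e^{−rT}·N(d₂) = 24.171587 − 16.332111 = 7.839475 (matching the quote); vega is positive throughout, so no other σ reproduces this price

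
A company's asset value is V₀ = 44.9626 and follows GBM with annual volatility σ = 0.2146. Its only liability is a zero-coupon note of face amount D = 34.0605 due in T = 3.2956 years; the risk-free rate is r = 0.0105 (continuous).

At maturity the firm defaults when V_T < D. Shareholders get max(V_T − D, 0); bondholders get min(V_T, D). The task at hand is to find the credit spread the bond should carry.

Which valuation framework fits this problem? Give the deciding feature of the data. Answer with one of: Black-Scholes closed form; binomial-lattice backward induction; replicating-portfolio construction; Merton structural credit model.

framework: Merton structural credit model

Key observation: the asked-for credit quantity lives on the firm's capital structure — asset value, asset volatility, debt face 34.0605 — which is the structural model's domain.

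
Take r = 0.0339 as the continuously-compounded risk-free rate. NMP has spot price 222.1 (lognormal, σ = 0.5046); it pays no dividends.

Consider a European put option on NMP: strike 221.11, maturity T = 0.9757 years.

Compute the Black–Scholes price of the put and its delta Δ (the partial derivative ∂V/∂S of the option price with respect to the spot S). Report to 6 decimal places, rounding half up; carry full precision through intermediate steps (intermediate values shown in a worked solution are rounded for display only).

price = 38.932525
Δ = -0.372765

σ√T = 0.5046·√0.9757 = 0.498431
d₁ = (ln(S/K) + (r+σ²/2)T) / (σ√T) = (ln(222.1/221.11) + (0.0339+0.5046²/2)·0.9757) / 0.498431 = (0.004467 + 0.157293) / 0.498431 = 0.324539
d₂ = d₁ − σ√T = 0.324539 − 0.498431 = -0.173892
e^{−rT} = 0.967465
N(−d₁) = 0.372765,  N(−d₂) = 0.569025
Put price V = K·e^{−rT}·N(−d₂) − S·N(−d₁) = 121.723606 − 82.791082 = 38.932525
Δ = −N(−d₁) = -0.372765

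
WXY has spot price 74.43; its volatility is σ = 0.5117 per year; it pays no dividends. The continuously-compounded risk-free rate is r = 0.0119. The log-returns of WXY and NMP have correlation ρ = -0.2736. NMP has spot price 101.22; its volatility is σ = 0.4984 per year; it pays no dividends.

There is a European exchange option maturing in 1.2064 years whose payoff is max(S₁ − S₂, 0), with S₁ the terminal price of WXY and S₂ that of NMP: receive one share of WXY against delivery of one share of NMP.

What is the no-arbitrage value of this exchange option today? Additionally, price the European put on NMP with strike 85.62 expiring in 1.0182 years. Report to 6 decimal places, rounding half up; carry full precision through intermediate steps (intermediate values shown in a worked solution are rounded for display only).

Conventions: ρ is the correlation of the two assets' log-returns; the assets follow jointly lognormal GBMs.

σ_eff = √(σ₁² + σ₂² − 2ρσ₁σ₂) = √(0.5117² + 0.4984² − 2·-0.2736·0.5117·0.4984) = 0.806097
d₁ = (ln(S₁/S₂) + (q₂ − q₁ + σ_eff²/2)T) / (σ_eff√T) = (ln(74.43/101.22) + (0.0 − 0.0 + 0.324896)·1.2064) / 0.885387 = 0.095458
d₂ = d₁ − σ_eff√T = 0.095458 − 0.885387 = -0.789928
N(d₁) = 0.538025,  N(d₂) = 0.214785
V = S₁·e^{−q₁T}·N(d₁) − S₂·e^{−q₂T}·N(d₂) = 40.045173 − 21.740517 = 18.304656
[vanilla: NMP put K=85.62]
σ√T = 0.4984·√1.0182 = 0.502915
d₁ = (ln(S/K) + (r+σ²/2)T) / (σ√T) = (ln(101.22/85.62) + (0.0119+0.4984²/2)·1.0182) / 0.502915 = (0.167377 + 0.138578) / 0.502915 = 0.608365
d₂ = d₁ − σ√T = 0.608365 − 0.502915 = 0.105450
e^{−rT} = 0.987957
N(−d₁) = 0.271473,  N(−d₂) = 0.458009
price = K·e^{−rT}·N(−d₂) − S·N(−d₁) = 38.742486 − 27.478474 = 11.264013

exchange price = 18.304656
price(NMP put K=85.62) = 11.264013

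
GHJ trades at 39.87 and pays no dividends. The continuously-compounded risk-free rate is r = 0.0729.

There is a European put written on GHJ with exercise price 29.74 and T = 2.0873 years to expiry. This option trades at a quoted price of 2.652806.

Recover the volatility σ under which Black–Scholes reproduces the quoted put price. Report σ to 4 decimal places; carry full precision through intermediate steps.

sigma = 0.4281

At σ = 0.4281 the Black–Scholes value reproduces the quote:
σ√T = 0.4281·√2.0873 = 0.618497
d₁ = (ln(S/K) + (r+σ²/2)T) / (σ√T) = (ln(39.87/29.74) + (0.0729+0.4281²/2)·2.0873) / 0.618497 = (0.293131 + 0.343433) / 0.618497 = 1.029212
d₂ = d₁ − σ√T = 1.029212 − 0.618497 = 0.410715
e^{−rT} = 0.858847
N(−d₁) = 0.151690,  N(−d₂) = 0.340641
V = K·e^{−rT}·N(−d₂) − S·N(−d₁) = 8.700686 − 6.047880 = 2.652806 (the observed quote) — the price is monotone increasing in volatility, hence this σ is the only solution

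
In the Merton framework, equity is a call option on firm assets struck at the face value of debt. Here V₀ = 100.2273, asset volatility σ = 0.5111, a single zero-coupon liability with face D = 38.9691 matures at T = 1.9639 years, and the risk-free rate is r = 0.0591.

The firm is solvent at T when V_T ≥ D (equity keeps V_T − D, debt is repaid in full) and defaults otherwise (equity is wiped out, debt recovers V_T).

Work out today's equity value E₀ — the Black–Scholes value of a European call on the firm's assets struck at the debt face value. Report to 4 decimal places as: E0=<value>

With assets at 100.2273 and a single debt payment of 38.9691 at 1.9639 years:
d₁ = [ln(V₀/D) + (r + σ²/2)T] / (σ√T)
   = [ln(100.2273/38.9691) + (0.0591 + 0.5·0.5111²)·1.9639] / (0.5111·√1.9639)
   = [0.944672 + 0.372575] / 0.716252 = 1.839083
d₂ = d₁ − σ√T = 1.839083 − 0.716252 = 1.122832
N(d₁) = 0.967049,  N(d₂) = 0.869246,  e^(−rT) = 0.890416
E₀ = V₀·N(d₁) − D·e^(−rT)·N(d₂)
   = 100.2273·0.967049 − 38.9691·0.890416·0.869246 = 66.762964

E0=66.7630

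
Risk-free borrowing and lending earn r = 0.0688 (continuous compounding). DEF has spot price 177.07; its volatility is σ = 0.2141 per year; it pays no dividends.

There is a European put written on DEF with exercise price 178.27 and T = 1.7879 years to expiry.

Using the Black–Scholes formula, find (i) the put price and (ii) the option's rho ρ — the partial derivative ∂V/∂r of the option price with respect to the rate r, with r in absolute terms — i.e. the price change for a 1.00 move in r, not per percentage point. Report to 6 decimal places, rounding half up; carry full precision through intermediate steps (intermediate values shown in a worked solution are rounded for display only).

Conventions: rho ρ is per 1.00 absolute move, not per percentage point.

σ√T = 0.2141·√1.7879 = 0.286278
d₁ = (ln(S/K) + (r+σ²/2)T) / (σ√T) = (ln(177.07/178.27) + (0.0688+0.2141²/2)·1.7879) / 0.286278 = (-0.006754 + 0.163985) / 0.286278 = 0.549225
d₂ = d₁ − σ√T = 0.549225 − 0.286278 = 0.262946
e^{−rT} = 0.884257
N(−d₁) = 0.291426,  N(−d₂) = 0.396296
Put price V = K·e^{−rT}·N(−d₂) − S·N(−d₁) = 62.470711 − 51.602748 = 10.867963
ρ = −K·T·e^{−rT}·N(−d₂) = -111.691384

price = 10.867963
ρ = -111.691384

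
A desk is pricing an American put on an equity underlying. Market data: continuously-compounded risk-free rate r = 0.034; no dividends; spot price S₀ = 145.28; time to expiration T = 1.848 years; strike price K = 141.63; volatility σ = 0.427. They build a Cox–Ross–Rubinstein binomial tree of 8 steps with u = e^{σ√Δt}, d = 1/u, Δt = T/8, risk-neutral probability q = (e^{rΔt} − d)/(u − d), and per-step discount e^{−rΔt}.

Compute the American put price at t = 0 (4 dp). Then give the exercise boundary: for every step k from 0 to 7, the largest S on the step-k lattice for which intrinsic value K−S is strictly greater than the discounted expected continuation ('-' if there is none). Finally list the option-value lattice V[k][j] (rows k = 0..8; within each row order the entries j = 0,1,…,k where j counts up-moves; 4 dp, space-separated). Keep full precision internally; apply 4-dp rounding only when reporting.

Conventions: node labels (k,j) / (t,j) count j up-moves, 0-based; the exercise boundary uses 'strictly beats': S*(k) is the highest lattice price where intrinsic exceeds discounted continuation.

price = 26.4639
boundary = - - - 78.4909 63.9279 78.4909 96.3714 78.4909
tree:
26.4639
36.5610 15.4295
48.9358 23.1071 6.9601
63.1391 33.6115 11.5531 1.8553
77.7021 47.1417 18.7943 3.5146 0.0000
89.5631 63.1391 29.7471 6.6578 0.0000 0.0000
99.2235 77.7021 45.2586 12.6121 0.0000 0.0000 0.0000
107.0915 89.5631 63.1391 23.8915 0.0000 0.0000 0.0000 0.0000
113.4996 99.2235 77.7021 45.2586 0.0000 0.0000 0.0000 0.0000 0.0000

params: Δt=0.23100 u=1.22780 d=0.81446 q=0.46795 e^(-rΔt)=0.99218
t_8 payoffs: 113.4996 99.2235 77.7021 45.2586 0.0000 0.0000 0.0000 0.0000 0.0000
t_7: node(7,0) S=34.5385 payoff=107.0915 vs cont=105.9834 → 107.0915 [stop]  node(7,1) S=52.0669 payoff=89.5631 vs cont=88.4551 → 89.5631 [stop]  node(7,2) S=78.4909 payoff=63.1391 vs cont=62.0311 → 63.1391 [stop]  node(7,3) S=118.3251 payoff=23.3049 vs cont=23.8915 → 23.8915 [wait]  node(7,4) S=178.3753 payoff=0.0000 vs cont=0.0000 → 0.0000 [wait]  node(7,5) S=268.9009 payoff=0.0000 vs cont=0.0000 → 0.0000 [wait]  node(7,6) S=405.3685 payoff=0.0000 vs cont=0.0000 → 0.0000 [wait]  node(7,7) S=611.0934 payoff=0.0000 vs cont=0.0000 → 0.0000 [wait]  ⇒ S*(7)=78.4909
t_6: node(6,0) S=42.4065 payoff=99.2235 vs cont=98.1155 → 99.2235 [stop]  node(6,1) S=63.9279 payoff=77.7021 vs cont=76.5941 → 77.7021 [stop]  node(6,2) S=96.3714 payoff=45.2586 vs cont=44.4230 → 45.2586 [stop]  node(6,3) S=145.2800 payoff=0.0000 vs cont=12.6121 → 12.6121 [wait]  node(6,4) S=219.0098 payoff=0.0000 vs cont=0.0000 → 0.0000 [wait]  node(6,5) S=330.1575 payoff=0.0000 vs cont=0.0000 → 0.0000 [wait]  node(6,6) S=497.7128 payoff=0.0000 vs cont=0.0000 → 0.0000 [wait]  ⇒ S*(6)=96.3714
t_5: node(5,0) S=52.0669 payoff=89.5631 vs cont=88.4551 → 89.5631 [stop]  node(5,1) S=78.4909 payoff=63.1391 vs cont=62.0311 → 63.1391 [stop]  node(5,2) S=118.3251 payoff=23.3049 vs cont=29.7471 → 29.7471 [wait]  node(5,3) S=178.3753 payoff=0.0000 vs cont=6.6578 → 6.6578 [wait]  node(5,4) S=268.9009 payoff=0.0000 vs cont=0.0000 → 0.0000 [wait]  node(5,5) S=405.3685 payoff=0.0000 vs cont=0.0000 → 0.0000 [wait]  ⇒ S*(5)=78.4909
t_4: node(4,0) S=63.9279 payoff=77.7021 vs cont=76.5941 → 77.7021 [stop]  node(4,1) S=96.3714 payoff=45.2586 vs cont=47.1417 → 47.1417 [wait]  node(4,2) S=145.2800 payoff=0.0000 vs cont=18.7943 → 18.7943 [wait]  node(4,3) S=219.0098 payoff=0.0000 vs cont=3.5146 → 3.5146 [wait]  node(4,4) S=330.1575 payoff=0.0000 vs cont=0.0000 → 0.0000 [wait]  ⇒ S*(4)=63.9279
t_3: node(3,0) S=78.4909 payoff=63.1391 vs cont=62.9054 → 63.1391 [stop]  node(3,1) S=118.3251 payoff=23.3049 vs cont=33.6115 → 33.6115 [wait]  node(3,2) S=178.3753 payoff=0.0000 vs cont=11.5531 → 11.5531 [wait]  node(3,3) S=268.9009 payoff=0.0000 vs cont=1.8553 → 1.8553 [wait]  ⇒ S*(3)=78.4909
t_2: node(2,0) S=96.3714 payoff=45.2586 vs cont=48.9358 → 48.9358 [wait]  node(2,1) S=145.2800 payoff=0.0000 vs cont=23.1071 → 23.1071 [wait]  node(2,2) S=219.0098 payoff=0.0000 vs cont=6.9601 → 6.9601 [wait]  ⇒ S*(2)=-
t_1: node(1,0) S=118.3251 payoff=23.3049 vs cont=36.5610 → 36.5610 [wait]  node(1,1) S=178.3753 payoff=0.0000 vs cont=15.4295 → 15.4295 [wait]  ⇒ S*(1)=-
t_0: node(0,0) S=145.2800 payoff=0.0000 vs cont=26.4639 → 26.4639 [wait]  ⇒ S*(0)=-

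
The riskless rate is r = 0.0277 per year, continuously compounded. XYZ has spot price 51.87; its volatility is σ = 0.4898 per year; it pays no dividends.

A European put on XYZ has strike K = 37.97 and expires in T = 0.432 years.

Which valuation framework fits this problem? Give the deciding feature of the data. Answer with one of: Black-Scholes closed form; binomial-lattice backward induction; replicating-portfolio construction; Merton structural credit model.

Key observation: everything needed for the exact continuous-time valuation of the European put on XYZ (strike 37.97) is given, and no feature rules the closed form out.

framework: Black-Scholes closed form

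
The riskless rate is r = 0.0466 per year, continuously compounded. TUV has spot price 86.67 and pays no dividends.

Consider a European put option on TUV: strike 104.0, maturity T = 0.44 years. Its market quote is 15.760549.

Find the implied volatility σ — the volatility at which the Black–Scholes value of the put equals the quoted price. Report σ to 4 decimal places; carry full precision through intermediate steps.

sigma = 0.1885

At σ = 0.1885 the Black–Scholes value reproduces the quote:
σ√T = 0.1885·√0.44 = 0.125037
d₁ = (ln(S/K) + (r+σ²/2)T) / (σ√T) = (ln(86.67/104.0) + (0.0466+0.1885²/2)·0.44) / 0.125037 = (-0.182283 + 0.028321) / 0.125037 = -1.231334
d₂ = d₁ − σ√T = -1.231334 − 0.125037 = -1.356371
e^{−rT} = 0.979705
N(−d₁) = 0.890901,  N(−d₂) = 0.912509
V = K·e^{−rT}·N(−d₂) − S·N(−d₁) = 92.974939 − 77.214390 = 15.760549 (matching the quote); vega is positive throughout, so no other σ reproduces this price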